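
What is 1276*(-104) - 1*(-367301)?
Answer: 234597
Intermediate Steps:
1276*(-104) - 1*(-367301) = -132704 + 367301 = 234597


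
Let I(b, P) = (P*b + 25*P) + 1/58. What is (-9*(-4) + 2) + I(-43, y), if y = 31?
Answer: -30159/58 ≈ -519.98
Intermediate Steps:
I(b, P) = 1/58 + 25*P + P*b (I(b, P) = (25*P + P*b) + 1/58 = 1/58 + 25*P + P*b)
(-9*(-4) + 2) + I(-43, y) = (-9*(-4) + 2) + (1/58 + 25*31 + 31*(-43)) = (36 + 2) + (1/58 + 775 - 1333) = 38 - 32363/58 = -30159/58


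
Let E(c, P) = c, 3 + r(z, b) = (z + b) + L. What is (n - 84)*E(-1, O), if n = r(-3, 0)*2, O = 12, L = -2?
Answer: 100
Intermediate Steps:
r(z, b) = -5 + b + z (r(z, b) = -3 + ((z + b) - 2) = -3 + ((b + z) - 2) = -3 + (-2 + b + z) = -5 + b + z)
n = -16 (n = (-5 + 0 - 3)*2 = -8*2 = -16)
(n - 84)*E(-1, O) = (-16 - 84)*(-1) = -100*(-1) = 100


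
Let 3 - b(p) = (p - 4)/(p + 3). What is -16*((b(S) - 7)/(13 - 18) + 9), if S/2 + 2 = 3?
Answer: -3888/25 ≈ -155.52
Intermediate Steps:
S = 2 (S = -4 + 2*3 = -4 + 6 = 2)
b(p) = 3 - (-4 + p)/(3 + p) (b(p) = 3 - (p - 4)/(p + 3) = 3 - (-4 + p)/(3 + p))
-16*((b(S) - 7)/(13 - 18) + 9) = -16*(((13 + 2*2)/(3 + 2) - 7)/(13 - 18) + 9) = -16*(((13 + 4)/5 - 7)/(-5) + 9) = -16*(((⅕)*17 - 7)*(-⅕) + 9) = -16*((17/5 - 7)*(-⅕) + 9) = -16*(-18/5*(-⅕) + 9) = -16*(18/25 + 9) = -16*243/25 = -3888/25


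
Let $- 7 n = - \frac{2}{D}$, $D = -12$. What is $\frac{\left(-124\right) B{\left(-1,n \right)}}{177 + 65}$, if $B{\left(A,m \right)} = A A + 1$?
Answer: $- \frac{124}{121} \approx -1.0248$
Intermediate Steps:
$n = - \frac{1}{42}$ ($n = - \frac{\left(-2\right) \frac{1}{-12}}{7} = - \frac{\left(-2\right) \left(- \frac{1}{12}\right)}{7} = \left(- \frac{1}{7}\right) \frac{1}{6} = - \frac{1}{42} \approx -0.02381$)
$B{\left(A,m \right)} = 1 + A^{2}$ ($B{\left(A,m \right)} = A^{2} + 1 = 1 + A^{2}$)
$\frac{\left(-124\right) B{\left(-1,n \right)}}{177 + 65} = \frac{\left(-124\right) \left(1 + \left(-1\right)^{2}\right)}{177 + 65} = \frac{\left(-124\right) \left(1 + 1\right)}{242} = \left(-124\right) 2 \cdot \frac{1}{242} = \left(-248\right) \frac{1}{242} = - \frac{124}{121}$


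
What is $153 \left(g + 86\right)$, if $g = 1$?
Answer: $13311$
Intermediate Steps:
$153 \left(g + 86\right) = 153 \left(1 + 86\right) = 153 \cdot 87 = 13311$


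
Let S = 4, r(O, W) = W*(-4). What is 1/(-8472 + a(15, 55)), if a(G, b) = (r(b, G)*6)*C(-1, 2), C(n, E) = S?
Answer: -1/9912 ≈ -0.00010089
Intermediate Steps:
r(O, W) = -4*W
C(n, E) = 4
a(G, b) = -96*G (a(G, b) = (-4*G*6)*4 = -24*G*4 = -96*G)
1/(-8472 + a(15, 55)) = 1/(-8472 - 96*15) = 1/(-8472 - 1440) = 1/(-9912) = -1/9912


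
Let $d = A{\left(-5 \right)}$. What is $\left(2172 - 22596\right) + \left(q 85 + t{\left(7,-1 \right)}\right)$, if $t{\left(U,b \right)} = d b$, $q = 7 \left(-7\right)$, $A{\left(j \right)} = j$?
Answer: $-24584$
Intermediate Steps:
$d = -5$
$q = -49$
$t{\left(U,b \right)} = - 5 b$
$\left(2172 - 22596\right) + \left(q 85 + t{\left(7,-1 \right)}\right) = \left(2172 - 22596\right) - 4160 = -20424 + \left(-4165 + 5\right) = -20424 - 4160 = -24584$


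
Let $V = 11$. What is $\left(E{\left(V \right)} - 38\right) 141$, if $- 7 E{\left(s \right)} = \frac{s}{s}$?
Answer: $- \frac{37647}{7} \approx -5378.1$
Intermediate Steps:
$E{\left(s \right)} = - \frac{1}{7}$ ($E{\left(s \right)} = - \frac{s \frac{1}{s}}{7} = \left(- \frac{1}{7}\right) 1 = - \frac{1}{7}$)
$\left(E{\left(V \right)} - 38\right) 141 = \left(- \frac{1}{7} - 38\right) 141 = \left(- \frac{267}{7}\right) 141 = - \frac{37647}{7}$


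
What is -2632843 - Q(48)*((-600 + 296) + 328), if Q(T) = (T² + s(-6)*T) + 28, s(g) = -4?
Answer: -2684203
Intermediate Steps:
Q(T) = 28 + T² - 4*T (Q(T) = (T² - 4*T) + 28 = 28 + T² - 4*T)
-2632843 - Q(48)*((-600 + 296) + 328) = -2632843 - (28 + 48² - 4*48)*((-600 + 296) + 328) = -2632843 - (28 + 2304 - 192)*(-304 + 328) = -2632843 - 2140*24 = -2632843 - 1*51360 = -2632843 - 51360 = -2684203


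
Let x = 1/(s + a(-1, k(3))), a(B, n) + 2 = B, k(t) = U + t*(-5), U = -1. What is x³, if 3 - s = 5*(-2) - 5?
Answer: 1/3375 ≈ 0.00029630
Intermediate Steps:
k(t) = -1 - 5*t (k(t) = -1 + t*(-5) = -1 - 5*t)
a(B, n) = -2 + B
s = 18 (s = 3 - (5*(-2) - 5) = 3 - (-10 - 5) = 3 - 1*(-15) = 3 + 15 = 18)
x = 1/15 (x = 1/(18 + (-2 - 1)) = 1/(18 - 3) = 1/15 ≈ 0.066667)
x³ = (1/15)³ = 1/3375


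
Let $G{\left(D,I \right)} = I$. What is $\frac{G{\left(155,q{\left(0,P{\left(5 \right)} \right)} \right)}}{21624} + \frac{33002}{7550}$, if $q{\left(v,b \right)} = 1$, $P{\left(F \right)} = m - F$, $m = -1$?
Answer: $\frac{356821399}{81630600} \approx 4.3712$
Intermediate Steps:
$P{\left(F \right)} = -1 - F$
$\frac{G{\left(155,q{\left(0,P{\left(5 \right)} \right)} \right)}}{21624} + \frac{33002}{7550} = 1 \cdot \frac{1}{21624} + \frac{33002}{7550} = 1 \cdot \frac{1}{21624} + 33002 \cdot \frac{1}{7550} = \frac{1}{21624} + \frac{16501}{3775} = \frac{356821399}{81630600}$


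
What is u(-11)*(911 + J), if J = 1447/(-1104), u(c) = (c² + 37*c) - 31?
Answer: -318362149/1104 ≈ -2.8837e+5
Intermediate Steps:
u(c) = -31 + c² + 37*c
J = -1447/1104 (J = 1447*(-1/1104) = -1447/1104 ≈ -1.3107)
u(-11)*(911 + J) = (-31 + (-11)² + 37*(-11))*(911 - 1447/1104) = (-31 + 121 - 407)*(1004297/1104) = -317*1004297/1104 = -318362149/1104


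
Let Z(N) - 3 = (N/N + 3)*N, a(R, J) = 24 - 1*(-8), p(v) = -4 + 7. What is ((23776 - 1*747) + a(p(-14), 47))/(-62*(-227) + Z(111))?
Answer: 23061/14521 ≈ 1.5881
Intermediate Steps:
p(v) = 3
a(R, J) = 32 (a(R, J) = 24 + 8 = 32)
Z(N) = 3 + 4*N (Z(N) = 3 + (N/N + 3)*N = 3 + (1 + 3)*N = 3 + 4*N)
((23776 - 1*747) + a(p(-14), 47))/(-62*(-227) + Z(111)) = ((23776 - 1*747) + 32)/(-62*(-227) + (3 + 4*111)) = ((23776 - 747) + 32)/(14074 + (3 + 444)) = (23029 + 32)/(14074 + 447) = 23061/14521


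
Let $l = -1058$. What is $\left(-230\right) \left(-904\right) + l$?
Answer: $206862$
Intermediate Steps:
$\left(-230\right) \left(-904\right) + l = \left(-230\right) \left(-904\right) - 1058 = 207920 - 1058 = 206862$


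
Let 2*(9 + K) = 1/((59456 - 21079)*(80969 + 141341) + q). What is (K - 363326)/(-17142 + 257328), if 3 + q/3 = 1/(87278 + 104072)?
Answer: -98858603659145596930/65351404567342942943 ≈ -1.5127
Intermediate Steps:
q = -1722147/191350 (q = -9 + 3/(87278 + 104072) = -9 + 3/191350 = -1722147/191350 ≈ -9.0000)
K = -14692679201175502/1632519911252353 (K = -9 + 1/(2*((59456 - 21079)*(80969 + 141341) - 1722147/191350)) = -9 + 1/(2*(38377*222310 - 1722147/191350)) = -9 + 1/(2*(8531590870 - 1722147/191350)) = -9 + 1/(2*(1632519911252353/191350)) = -9 + (½)*(191350/1632519911252353) = -9 + 95675/1632519911252353 = -14692679201175502/1632519911252353 ≈ -9.0000)
(K - 363326)/(-17142 + 257328) = (-14692679201175502/1632519911252353 - 363326)/(-17142 + 257328) = -593151621954873581580/1632519911252353/240186 = -593151621954873581580/1632519911252353*1/240186 = -98858603659145596930/65351404567342942943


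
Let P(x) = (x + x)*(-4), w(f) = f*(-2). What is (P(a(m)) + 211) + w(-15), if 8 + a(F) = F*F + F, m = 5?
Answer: 65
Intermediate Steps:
a(F) = -8 + F + F**2 (a(F) = -8 + (F*F + F) = -8 + (F**2 + F) = -8 + (F + F**2) = -8 + F + F**2)
w(f) = -2*f
P(x) = -8*x (P(x) = (2*x)*(-4) = -8*x)
(P(a(m)) + 211) + w(-15) = (-8*(-8 + 5 + 5**2) + 211) - 2*(-15) = (-8*(-8 + 5 + 25) + 211) + 30 = (-8*22 + 211) + 30 = (-176 + 211) + 30 = 35 + 30 = 65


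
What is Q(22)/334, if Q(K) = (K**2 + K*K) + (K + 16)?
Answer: 503/167 ≈ 3.0120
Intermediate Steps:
Q(K) = 16 + K + 2*K**2 (Q(K) = (K**2 + K**2) + (16 + K) = 2*K**2 + (16 + K) = 16 + K + 2*K**2)
Q(22)/334 = (16 + 22 + 2*22**2)/334 = (16 + 22 + 2*484)*(1/334) = (16 + 22 + 968)*(1/334) = 1006*(1/334) = 503/167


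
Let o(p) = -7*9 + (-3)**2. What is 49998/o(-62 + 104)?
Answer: -8333/9 ≈ -925.89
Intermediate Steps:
o(p) = -54 (o(p) = -63 + 9 = -54)
49998/o(-62 + 104) = 49998/(-54) = 49998*(-1/54) = -8333/9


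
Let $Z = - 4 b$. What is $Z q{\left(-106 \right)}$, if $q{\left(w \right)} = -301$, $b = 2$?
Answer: $2408$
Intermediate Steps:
$Z = -8$ ($Z = \left(-4\right) 2 = -8$)
$Z q{\left(-106 \right)} = \left(-8\right) \left(-301\right) = 2408$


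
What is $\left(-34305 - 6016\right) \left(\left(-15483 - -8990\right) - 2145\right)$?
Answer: $348292798$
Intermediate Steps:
$\left(-34305 - 6016\right) \left(\left(-15483 - -8990\right) - 2145\right) = - 40321 \left(\left(-15483 + 8990\right) - 2145\right) = - 40321 \left(-6493 - 2145\right) = \left(-40321\right) \left(-8638\right) = 348292798$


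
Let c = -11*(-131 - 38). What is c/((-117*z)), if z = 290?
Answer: -143/2610 ≈ -0.054789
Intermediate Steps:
c = 1859 (c = -11*(-169) = 1859)
c/((-117*z)) = 1859/((-117*290)) = 1859/(-33930) = 1859*(-1/33930) = -143/2610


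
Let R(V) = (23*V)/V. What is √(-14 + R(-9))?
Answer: 3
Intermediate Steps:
R(V) = 23
√(-14 + R(-9)) = √(-14 + 23) = √9 = 3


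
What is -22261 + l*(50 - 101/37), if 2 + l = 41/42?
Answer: -11556267/518 ≈ -22309.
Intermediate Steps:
l = -43/42 (l = -2 + 41/42 = -43/42 ≈ -1.0238)
-22261 + l*(50 - 101/37) = -22261 - 43*(50 - 101/37)/42 = -22261 - 43/42*1749/37 = -22261 - 25069/518 = -11556267/518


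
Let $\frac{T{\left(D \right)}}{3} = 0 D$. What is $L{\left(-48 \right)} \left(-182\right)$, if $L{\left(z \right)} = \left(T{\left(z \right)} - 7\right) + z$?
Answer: $10010$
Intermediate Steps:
$T{\left(D \right)} = 0$ ($T{\left(D \right)} = 3 \cdot 0 D = 3 \cdot 0 = 0$)
$L{\left(z \right)} = -7 + z$ ($L{\left(z \right)} = \left(0 - 7\right) + z = -7 + z$)
$L{\left(-48 \right)} \left(-182\right) = \left(-7 - 48\right) \left(-182\right) = \left(-55\right) \left(-182\right) = 10010$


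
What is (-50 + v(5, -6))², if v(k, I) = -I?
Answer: 1936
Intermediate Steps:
(-50 + v(5, -6))² = (-50 - 1*(-6))² = (-50 + 6)² = (-44)² = 1936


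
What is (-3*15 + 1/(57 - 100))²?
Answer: 3748096/1849 ≈ 2027.1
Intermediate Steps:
(-3*15 + 1/(57 - 100))² = (-45 + 1/(-43))² = (-45 - 1/43)² = (-1936/43)² = 3748096/1849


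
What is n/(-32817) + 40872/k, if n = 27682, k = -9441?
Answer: -59357118/11475011 ≈ -5.1727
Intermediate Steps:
n/(-32817) + 40872/k = 27682/(-32817) + 40872/(-9441) = 27682*(-1/32817) + 40872*(-1/9441) = -27682/32817 - 13624/3147 = -59357118/11475011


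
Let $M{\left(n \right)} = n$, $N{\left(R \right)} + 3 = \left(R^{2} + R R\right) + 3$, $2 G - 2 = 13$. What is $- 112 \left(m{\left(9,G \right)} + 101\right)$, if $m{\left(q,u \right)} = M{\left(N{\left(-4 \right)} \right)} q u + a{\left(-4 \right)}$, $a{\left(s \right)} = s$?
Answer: $-252784$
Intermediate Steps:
$G = \frac{15}{2}$ ($G = 1 + \frac{1}{2} \cdot 13 = 1 + \frac{13}{2} = \frac{15}{2} \approx 7.5$)
$N{\left(R \right)} = 2 R^{2}$ ($N{\left(R \right)} = -3 + \left(\left(R^{2} + R R\right) + 3\right) = -3 + \left(\left(R^{2} + R^{2}\right) + 3\right) = -3 + \left(2 R^{2} + 3\right) = -3 + \left(3 + 2 R^{2}\right) = 2 R^{2}$)
$m{\left(q,u \right)} = -4 + 32 q u$ ($m{\left(q,u \right)} = 2 \left(-4\right)^{2} q u - 4 = 2 \cdot 16 q u - 4 = 32 q u - 4 = -4 + 32 q u$)
$- 112 \left(m{\left(9,G \right)} + 101\right) = - 112 \left(\left(-4 + 32 \cdot 9 \cdot \frac{15}{2}\right) + 101\right) = - 112 \left(\left(-4 + 2160\right) + 101\right) = - 112 \left(2156 + 101\right) = \left(-112\right) 2257 = -252784$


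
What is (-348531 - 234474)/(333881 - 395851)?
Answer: 116601/12394 ≈ 9.4079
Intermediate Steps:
(-348531 - 234474)/(333881 - 395851) = -583005/(-61970) = -583005*(-1/61970) = 116601/12394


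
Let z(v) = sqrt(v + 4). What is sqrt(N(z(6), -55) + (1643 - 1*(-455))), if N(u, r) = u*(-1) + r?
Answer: sqrt(2043 - sqrt(10)) ≈ 45.165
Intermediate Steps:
z(v) = sqrt(4 + v)
N(u, r) = r - u (N(u, r) = -u + r = r - u)
sqrt(N(z(6), -55) + (1643 - 1*(-455))) = sqrt((-55 - sqrt(4 + 6)) + (1643 - 1*(-455))) = sqrt((-55 - sqrt(10)) + (1643 + 455)) = sqrt((-55 - sqrt(10)) + 2098) = sqrt(2043 - sqrt(10))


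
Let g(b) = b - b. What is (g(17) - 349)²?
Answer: 121801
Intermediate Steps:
g(b) = 0
(g(17) - 349)² = (0 - 349)² = (-349)² = 121801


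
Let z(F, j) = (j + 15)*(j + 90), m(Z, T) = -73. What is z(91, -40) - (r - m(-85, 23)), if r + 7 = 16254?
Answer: -17570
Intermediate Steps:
r = 16247 (r = -7 + 16254 = 16247)
z(F, j) = (15 + j)*(90 + j)
z(91, -40) - (r - m(-85, 23)) = (1350 + (-40)² + 105*(-40)) - (16247 - 1*(-73)) = (1350 + 1600 - 4200) - (16247 + 73) = -1250 - 1*16320 = -1250 - 16320 = -17570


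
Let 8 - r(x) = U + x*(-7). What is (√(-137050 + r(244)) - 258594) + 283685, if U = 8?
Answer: 25091 + 3*I*√15038 ≈ 25091.0 + 367.89*I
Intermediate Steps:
r(x) = 7*x (r(x) = 8 - (8 + x*(-7)) = 8 - (8 - 7*x) = 8 + (-8 + 7*x) = 7*x)
(√(-137050 + r(244)) - 258594) + 283685 = (√(-137050 + 7*244) - 258594) + 283685 = (√(-137050 + 1708) - 258594) + 283685 = (√(-135342) - 258594) + 283685 = (3*I*√15038 - 258594) + 283685 = (-258594 + 3*I*√15038) + 283685 = 25091 + 3*I*√15038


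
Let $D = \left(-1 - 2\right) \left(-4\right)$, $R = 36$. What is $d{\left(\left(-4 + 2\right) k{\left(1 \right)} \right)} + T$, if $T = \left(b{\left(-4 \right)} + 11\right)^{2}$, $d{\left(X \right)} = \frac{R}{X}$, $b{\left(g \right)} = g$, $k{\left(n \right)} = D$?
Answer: $\frac{95}{2} \approx 47.5$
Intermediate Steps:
$D = 12$ ($D = \left(-3\right) \left(-4\right) = 12$)
$k{\left(n \right)} = 12$
$d{\left(X \right)} = \frac{36}{X}$
$T = 49$ ($T = \left(-4 + 11\right)^{2} = 7^{2} = 49$)
$d{\left(\left(-4 + 2\right) k{\left(1 \right)} \right)} + T = \frac{36}{\left(-4 + 2\right) 12} + 49 = \frac{36}{\left(-2\right) 12} + 49 = \frac{36}{-24} + 49 = 36 \left(- \frac{1}{24}\right) + 49 = - \frac{3}{2} + 49 = \frac{95}{2}$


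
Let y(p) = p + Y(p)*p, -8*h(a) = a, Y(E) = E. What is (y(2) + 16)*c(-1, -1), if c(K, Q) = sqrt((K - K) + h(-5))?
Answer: 11*sqrt(10)/2 ≈ 17.393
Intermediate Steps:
h(a) = -a/8
y(p) = p + p**2 (y(p) = p + p*p = p + p**2)
c(K, Q) = sqrt(10)/4 (c(K, Q) = sqrt((K - K) - 1/8*(-5)) = sqrt(0 + 5/8) = sqrt(5/8) = sqrt(10)/4)
(y(2) + 16)*c(-1, -1) = (2*(1 + 2) + 16)*(sqrt(10)/4) = (2*3 + 16)*(sqrt(10)/4) = (6 + 16)*(sqrt(10)/4) = 22*(sqrt(10)/4) = 11*sqrt(10)/2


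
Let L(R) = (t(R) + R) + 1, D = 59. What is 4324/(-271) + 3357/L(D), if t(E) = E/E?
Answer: 645983/16531 ≈ 39.077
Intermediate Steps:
t(E) = 1
L(R) = 2 + R (L(R) = (1 + R) + 1 = 2 + R)
4324/(-271) + 3357/L(D) = 4324/(-271) + 3357/(2 + 59) = 4324*(-1/271) + 3357/61 = -4324/271 + 3357*(1/61) = -4324/271 + 3357/61 = 645983/16531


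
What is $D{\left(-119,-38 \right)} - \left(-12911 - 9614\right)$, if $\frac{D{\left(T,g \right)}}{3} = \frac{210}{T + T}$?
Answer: $\frac{382880}{17} \approx 22522.0$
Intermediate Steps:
$D{\left(T,g \right)} = \frac{315}{T}$ ($D{\left(T,g \right)} = 3 \frac{210}{T + T} = 3 \frac{210}{2 T} = 3 \cdot 210 \frac{1}{2 T} = 3 \frac{105}{T} = \frac{315}{T}$)
$D{\left(-119,-38 \right)} - \left(-12911 - 9614\right) = \frac{315}{-119} - \left(-12911 - 9614\right) = 315 \left(- \frac{1}{119}\right) - \left(-12911 - 9614\right) = - \frac{45}{17} - -22525 = - \frac{45}{17} + 22525 = \frac{382880}{17}$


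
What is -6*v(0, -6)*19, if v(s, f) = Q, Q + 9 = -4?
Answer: 1482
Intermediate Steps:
Q = -13 (Q = -9 - 4 = -13)
v(s, f) = -13
-6*v(0, -6)*19 = -6*(-13)*19 = 78*19 = 1482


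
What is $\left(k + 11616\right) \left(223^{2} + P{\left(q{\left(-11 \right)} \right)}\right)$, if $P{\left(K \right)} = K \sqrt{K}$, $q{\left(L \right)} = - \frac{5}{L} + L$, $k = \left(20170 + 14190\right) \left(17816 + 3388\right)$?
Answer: $36231607333824 - \frac{169030804992 i \sqrt{319}}{121} \approx 3.6232 \cdot 10^{13} - 2.495 \cdot 10^{10} i$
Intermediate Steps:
$k = 728569440$ ($k = 34360 \cdot 21204 = 728569440$)
$q{\left(L \right)} = L - \frac{5}{L}$
$P{\left(K \right)} = K^{\frac{3}{2}}$
$\left(k + 11616\right) \left(223^{2} + P{\left(q{\left(-11 \right)} \right)}\right) = \left(728569440 + 11616\right) \left(223^{2} + \left(-11 - \frac{5}{-11}\right)^{\frac{3}{2}}\right) = 728581056 \left(49729 + \left(-11 - - \frac{5}{11}\right)^{\frac{3}{2}}\right) = 728581056 \left(49729 + \left(-11 + \frac{5}{11}\right)^{\frac{3}{2}}\right) = 728581056 \left(49729 + \left(- \frac{116}{11}\right)^{\frac{3}{2}}\right) = 728581056 \left(49729 - \frac{232 i \sqrt{319}}{121}\right) = 36231607333824 - \frac{169030804992 i \sqrt{319}}{121}$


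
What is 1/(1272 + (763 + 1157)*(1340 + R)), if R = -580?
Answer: 1/1460472 ≈ 6.8471e-7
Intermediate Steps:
1/(1272 + (763 + 1157)*(1340 + R)) = 1/(1272 + (763 + 1157)*(1340 - 580)) = 1/(1272 + 1920*760) = 1/(1272 + 1459200) = 1/1460472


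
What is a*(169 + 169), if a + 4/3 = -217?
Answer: -221390/3 ≈ -73797.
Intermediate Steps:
a = -655/3 (a = -4/3 - 217 = -655/3 ≈ -218.33)
a*(169 + 169) = -655*(169 + 169)/3 = -655/3*338 = -221390/3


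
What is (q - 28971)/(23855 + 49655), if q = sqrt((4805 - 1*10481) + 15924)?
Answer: -28971/73510 + sqrt(2562)/36755 ≈ -0.39273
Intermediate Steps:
q = 2*sqrt(2562) (q = sqrt((4805 - 10481) + 15924) = sqrt(-5676 + 15924) = sqrt(10248) = 2*sqrt(2562) ≈ 101.23)
(q - 28971)/(23855 + 49655) = (2*sqrt(2562) - 28971)/(23855 + 49655) = (-28971 + 2*sqrt(2562))/73510 = (-28971 + 2*sqrt(2562))*(1/73510) = -28971/73510 + sqrt(2562)/36755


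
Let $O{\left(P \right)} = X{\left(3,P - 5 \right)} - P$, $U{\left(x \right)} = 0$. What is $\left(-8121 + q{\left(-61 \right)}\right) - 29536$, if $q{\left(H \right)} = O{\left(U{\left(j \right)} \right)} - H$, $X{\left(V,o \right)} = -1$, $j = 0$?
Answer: $-37597$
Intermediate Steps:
$O{\left(P \right)} = -1 - P$
$q{\left(H \right)} = -1 - H$ ($q{\left(H \right)} = \left(-1 - 0\right) - H = \left(-1 + 0\right) - H = -1 - H$)
$\left(-8121 + q{\left(-61 \right)}\right) - 29536 = \left(-8121 - -60\right) - 29536 = \left(-8121 + \left(-1 + 61\right)\right) - 29536 = \left(-8121 + 60\right) - 29536 = -8061 - 29536 = -37597$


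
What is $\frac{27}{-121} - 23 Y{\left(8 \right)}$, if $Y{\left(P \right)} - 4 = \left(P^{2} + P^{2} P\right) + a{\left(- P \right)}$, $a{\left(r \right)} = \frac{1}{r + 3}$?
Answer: $- \frac{8068052}{605} \approx -13336.0$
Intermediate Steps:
$a{\left(r \right)} = \frac{1}{3 + r}$
$Y{\left(P \right)} = 4 + P^{2} + P^{3} + \frac{1}{3 - P}$ ($Y{\left(P \right)} = 4 + \left(\left(P^{2} + P^{2} P\right) + \frac{1}{3 - P}\right) = 4 + \left(\left(P^{2} + P^{3}\right) + \frac{1}{3 - P}\right) = 4 + \left(P^{2} + P^{3} + \frac{1}{3 - P}\right) = 4 + P^{2} + P^{3} + \frac{1}{3 - P}$)
$\frac{27}{-121} - 23 Y{\left(8 \right)} = \frac{27}{-121} - 23 \frac{-1 + \left(-3 + 8\right) \left(4 + 8^{2} + 8^{3}\right)}{-3 + 8} = 27 \left(- \frac{1}{121}\right) - 23 \frac{-1 + 5 \left(4 + 64 + 512\right)}{5} = - \frac{27}{121} - 23 \frac{-1 + 5 \cdot 580}{5} = - \frac{27}{121} - 23 \frac{-1 + 2900}{5} = - \frac{27}{121} - 23 \cdot \frac{1}{5} \cdot 2899 = - \frac{27}{121} - \frac{66677}{5} = - \frac{8068052}{605}$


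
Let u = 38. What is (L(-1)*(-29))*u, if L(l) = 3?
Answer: -3306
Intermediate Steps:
(L(-1)*(-29))*u = (3*(-29))*38 = -87*38 = -3306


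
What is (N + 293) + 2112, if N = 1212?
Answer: 3617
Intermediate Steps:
(N + 293) + 2112 = (1212 + 293) + 2112 = 1505 + 2112 = 3617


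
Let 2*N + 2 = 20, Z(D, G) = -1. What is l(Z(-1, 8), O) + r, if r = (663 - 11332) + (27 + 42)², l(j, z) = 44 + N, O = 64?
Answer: -5855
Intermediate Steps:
N = 9 (N = -1 + (½)*20 = -1 + 10 = 9)
l(j, z) = 53 (l(j, z) = 44 + 9 = 53)
r = -5908 (r = -10669 + 69² = -10669 + 4761 = -5908)
l(Z(-1, 8), O) + r = 53 - 5908 = -5855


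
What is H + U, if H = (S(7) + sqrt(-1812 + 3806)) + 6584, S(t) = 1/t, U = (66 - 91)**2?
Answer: 50464/7 + sqrt(1994) ≈ 7253.8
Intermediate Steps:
U = 625 (U = (-25)**2 = 625)
H = 46089/7 + sqrt(1994) (H = (1/7 + sqrt(-1812 + 3806)) + 6584 = (1/7 + sqrt(1994)) + 6584 = 46089/7 + sqrt(1994) ≈ 6628.8)
H + U = (46089/7 + sqrt(1994)) + 625 = 50464/7 + sqrt(1994)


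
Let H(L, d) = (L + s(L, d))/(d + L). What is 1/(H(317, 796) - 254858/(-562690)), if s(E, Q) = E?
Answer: 313136985/320201207 ≈ 0.97794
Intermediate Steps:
H(L, d) = 2*L/(L + d) (H(L, d) = (L + L)/(d + L) = (2*L)/(L + d) = 2*L/(L + d))
1/(H(317, 796) - 254858/(-562690)) = 1/(2*317/(317 + 796) - 254858/(-562690)) = 1/(2*317/1113 - 254858*(-1/562690)) = 1/(2*317*(1/1113) + 127429/281345) = 1/(634/1113 + 127429/281345) = 1/(320201207/313136985) = 313136985/320201207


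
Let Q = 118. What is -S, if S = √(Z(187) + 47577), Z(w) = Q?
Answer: -√47695 ≈ -218.39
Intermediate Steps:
Z(w) = 118
S = √47695 (S = √(118 + 47577) = √47695 ≈ 218.39)
-S = -√47695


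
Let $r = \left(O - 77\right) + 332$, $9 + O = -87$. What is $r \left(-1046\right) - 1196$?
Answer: $-167510$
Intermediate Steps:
$O = -96$ ($O = -9 - 87 = -96$)
$r = 159$ ($r = \left(-96 - 77\right) + 332 = -173 + 332 = 159$)
$r \left(-1046\right) - 1196 = 159 \left(-1046\right) - 1196 = -166314 - 1196 = -167510$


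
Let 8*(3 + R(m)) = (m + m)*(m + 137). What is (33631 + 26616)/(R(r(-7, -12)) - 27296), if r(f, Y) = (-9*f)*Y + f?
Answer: 120494/184221 ≈ 0.65407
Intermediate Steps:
r(f, Y) = f - 9*Y*f (r(f, Y) = -9*Y*f + f = f - 9*Y*f)
R(m) = -3 + m*(137 + m)/4 (R(m) = -3 + ((m + m)*(m + 137))/8 = -3 + ((2*m)*(137 + m))/8 = -3 + (2*m*(137 + m))/8 = -3 + m*(137 + m)/4)
(33631 + 26616)/(R(r(-7, -12)) - 27296) = (33631 + 26616)/((-3 + (-7*(1 - 9*(-12)))**2/4 + 137*(-7*(1 - 9*(-12)))/4) - 27296) = 60247/((-3 + (-7*(1 + 108))**2/4 + 137*(-7*(1 + 108))/4) - 27296) = 60247/((-3 + (-7*109)**2/4 + 137*(-7*109)/4) - 27296) = 60247/((-3 + (1/4)*(-763)**2 + (137/4)*(-763)) - 27296) = 60247/((-3 + (1/4)*582169 - 104531/4) - 27296) = 60247/((-3 + 582169/4 - 104531/4) - 27296) = 60247/(238813/2 - 27296) = 60247/(184221/2) = 60247*(2/184221) = 120494/184221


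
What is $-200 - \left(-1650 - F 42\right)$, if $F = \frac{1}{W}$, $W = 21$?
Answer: $1452$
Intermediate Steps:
$F = \frac{1}{21} \approx 0.047619$
$-200 - \left(-1650 - F 42\right) = -200 - \left(-1650 - \frac{1}{21} \cdot 42\right) = -200 - \left(-1650 - 2\right) = -200 - -1652 = -200 + 1652 = 1452$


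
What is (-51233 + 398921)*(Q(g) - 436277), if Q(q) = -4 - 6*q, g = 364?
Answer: -152449018920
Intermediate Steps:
(-51233 + 398921)*(Q(g) - 436277) = (-51233 + 398921)*((-4 - 6*364) - 436277) = 347688*((-4 - 2184) - 436277) = 347688*(-2188 - 436277) = 347688*(-438465) = -152449018920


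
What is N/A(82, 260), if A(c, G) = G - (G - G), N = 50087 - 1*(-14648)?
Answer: 12947/52 ≈ 248.98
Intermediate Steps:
N = 64735 (N = 50087 + 14648 = 64735)
A(c, G) = G (A(c, G) = G - 1*0 = G + 0 = G)
N/A(82, 260) = 64735/260 = 64735*(1/260) = 12947/52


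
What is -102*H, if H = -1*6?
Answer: 612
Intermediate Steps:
H = -6
-102*H = -102*(-6) = 612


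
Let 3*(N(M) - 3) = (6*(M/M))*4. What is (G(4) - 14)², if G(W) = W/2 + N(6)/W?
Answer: 1369/16 ≈ 85.563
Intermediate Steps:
N(M) = 11 (N(M) = 3 + ((6*(M/M))*4)/3 = 3 + ((6*1)*4)/3 = 3 + (6*4)/3 = 3 + (⅓)*24 = 3 + 8 = 11)
G(W) = W/2 + 11/W
(G(4) - 14)² = (((½)*4 + 11/4) - 14)² = ((2 + 11*(¼)) - 14)² = ((2 + 11/4) - 14)² = (19/4 - 14)² = (-37/4)² = 1369/16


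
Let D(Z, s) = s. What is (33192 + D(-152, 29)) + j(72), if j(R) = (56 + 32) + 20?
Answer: 33329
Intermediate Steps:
j(R) = 108 (j(R) = 88 + 20 = 108)
(33192 + D(-152, 29)) + j(72) = (33192 + 29) + 108 = 33221 + 108 = 33329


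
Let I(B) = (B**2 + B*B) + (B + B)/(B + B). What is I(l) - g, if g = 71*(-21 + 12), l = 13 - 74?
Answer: 8082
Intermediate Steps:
l = -61
g = -639 (g = 71*(-9) = -639)
I(B) = 1 + 2*B**2 (I(B) = (B**2 + B**2) + (2*B)/((2*B)) = 2*B**2 + (2*B)*(1/(2*B)) = 2*B**2 + 1 = 1 + 2*B**2)
I(l) - g = (1 + 2*(-61)**2) - 1*(-639) = (1 + 2*3721) + 639 = (1 + 7442) + 639 = 7443 + 639 = 8082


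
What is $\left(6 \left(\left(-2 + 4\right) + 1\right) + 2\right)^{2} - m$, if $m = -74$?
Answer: $474$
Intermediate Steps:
$\left(6 \left(\left(-2 + 4\right) + 1\right) + 2\right)^{2} - m = \left(6 \left(\left(-2 + 4\right) + 1\right) + 2\right)^{2} - -74 = \left(6 \left(2 + 1\right) + 2\right)^{2} + 74 = \left(6 \cdot 3 + 2\right)^{2} + 74 = \left(18 + 2\right)^{2} + 74 = 20^{2} + 74 = 400 + 74 = 474$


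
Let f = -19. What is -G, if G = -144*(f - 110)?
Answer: -18576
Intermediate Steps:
G = 18576 (G = -144*(-19 - 110) = -144*(-129) = 18576)
-G = -1*18576 = -18576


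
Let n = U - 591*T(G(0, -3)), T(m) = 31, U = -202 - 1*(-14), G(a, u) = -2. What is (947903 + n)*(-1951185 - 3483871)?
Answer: -5051308436064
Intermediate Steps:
U = -188 (U = -202 + 14 = -188)
n = -18509 (n = -188 - 591*31 = -188 - 18321 = -18509)
(947903 + n)*(-1951185 - 3483871) = (947903 - 18509)*(-1951185 - 3483871) = 929394*(-5435056) = -5051308436064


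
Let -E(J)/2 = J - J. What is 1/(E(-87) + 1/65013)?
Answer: 65013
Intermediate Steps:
E(J) = 0 (E(J) = -2*(J - J) = -2*0 = 0)
1/(E(-87) + 1/65013) = 1/(0 + 1/65013) = 1/(1/65013) = 65013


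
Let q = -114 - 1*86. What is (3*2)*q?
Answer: -1200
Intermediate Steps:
q = -200 (q = -114 - 86 = -200)
(3*2)*q = (3*2)*(-200) = 6*(-200) = -1200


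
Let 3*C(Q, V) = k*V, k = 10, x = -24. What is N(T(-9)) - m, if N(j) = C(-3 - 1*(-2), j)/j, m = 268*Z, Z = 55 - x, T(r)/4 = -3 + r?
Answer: -63506/3 ≈ -21169.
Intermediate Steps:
T(r) = -12 + 4*r (T(r) = 4*(-3 + r) = -12 + 4*r)
C(Q, V) = 10*V/3 (C(Q, V) = (10*V)/3 = 10*V/3)
Z = 79 (Z = 55 - 1*(-24) = 55 + 24 = 79)
m = 21172 (m = 268*79 = 21172)
N(j) = 10/3 (N(j) = (10*j/3)/j = 10/3)
N(T(-9)) - m = 10/3 - 1*21172 = 10/3 - 21172 = -63506/3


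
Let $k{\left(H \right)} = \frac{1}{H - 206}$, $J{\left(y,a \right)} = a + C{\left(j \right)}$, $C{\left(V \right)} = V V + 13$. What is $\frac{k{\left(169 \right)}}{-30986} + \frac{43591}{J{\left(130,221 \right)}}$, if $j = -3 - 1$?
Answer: $\frac{12494074278}{71655125} \approx 174.36$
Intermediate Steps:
$j = -4$
$C{\left(V \right)} = 13 + V^{2}$ ($C{\left(V \right)} = V^{2} + 13 = 13 + V^{2}$)
$J{\left(y,a \right)} = 29 + a$ ($J{\left(y,a \right)} = a + \left(13 + \left(-4\right)^{2}\right) = a + \left(13 + 16\right) = a + 29 = 29 + a$)
$k{\left(H \right)} = \frac{1}{-206 + H}$
$\frac{k{\left(169 \right)}}{-30986} + \frac{43591}{J{\left(130,221 \right)}} = \frac{1}{\left(-206 + 169\right) \left(-30986\right)} + \frac{43591}{29 + 221} = \frac{1}{-37} \left(- \frac{1}{30986}\right) + \frac{43591}{250} = \left(- \frac{1}{37}\right) \left(- \frac{1}{30986}\right) + 43591 \cdot \frac{1}{250} = \frac{1}{1146482} + \frac{43591}{250} = \frac{12494074278}{71655125}$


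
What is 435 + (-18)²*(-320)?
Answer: -103245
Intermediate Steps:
435 + (-18)²*(-320) = 435 + 324*(-320) = 435 - 103680 = -103245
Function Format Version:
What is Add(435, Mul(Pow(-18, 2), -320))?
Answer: -103245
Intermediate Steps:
Add(435, Mul(Pow(-18, 2), -320)) = Add(435, Mul(324, -320)) = Add(435, -103680) = -103245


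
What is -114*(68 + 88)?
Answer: -17784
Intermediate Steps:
-114*(68 + 88) = -114*156 = -17784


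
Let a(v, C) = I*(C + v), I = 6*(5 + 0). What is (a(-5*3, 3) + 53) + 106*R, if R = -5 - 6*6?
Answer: -4653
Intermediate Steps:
I = 30 (I = 6*5 = 30)
a(v, C) = 30*C + 30*v (a(v, C) = 30*(C + v) = 30*C + 30*v)
R = -41 (R = -5 - 36 = -41)
(a(-5*3, 3) + 53) + 106*R = ((30*3 + 30*(-5*3)) + 53) + 106*(-41) = ((90 + 30*(-15)) + 53) - 4346 = ((90 - 450) + 53) - 4346 = (-360 + 53) - 4346 = -307 - 4346 = -4653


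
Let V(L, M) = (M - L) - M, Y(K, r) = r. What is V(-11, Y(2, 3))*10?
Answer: 110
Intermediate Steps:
V(L, M) = -L
V(-11, Y(2, 3))*10 = -1*(-11)*10 = 11*10 = 110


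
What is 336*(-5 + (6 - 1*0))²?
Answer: 336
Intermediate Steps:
336*(-5 + (6 - 1*0))² = 336*(-5 + (6 + 0))² = 336*(-5 + 6)² = 336*1² = 336*1 = 336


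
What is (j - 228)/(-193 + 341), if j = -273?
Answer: -501/148 ≈ -3.3851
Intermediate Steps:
(j - 228)/(-193 + 341) = (-273 - 228)/(-193 + 341) = -501/148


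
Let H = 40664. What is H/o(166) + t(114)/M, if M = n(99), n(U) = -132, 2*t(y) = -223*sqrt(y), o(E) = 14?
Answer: 20332/7 + 223*sqrt(114)/264 ≈ 2913.6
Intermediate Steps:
t(y) = -223*sqrt(y)/2 (t(y) = (-223*sqrt(y))/2 = -223*sqrt(y)/2)
M = -132
H/o(166) + t(114)/M = 40664/14 - 223*sqrt(114)/2/(-132) = 40664*(1/14) - 223*sqrt(114)/2*(-1/132) = 20332/7 + 223*sqrt(114)/264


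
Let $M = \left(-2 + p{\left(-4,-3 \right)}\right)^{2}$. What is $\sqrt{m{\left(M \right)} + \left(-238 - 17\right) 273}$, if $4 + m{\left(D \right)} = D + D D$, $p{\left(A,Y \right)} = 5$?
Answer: $i \sqrt{69529} \approx 263.68 i$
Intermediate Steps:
$M = 9$ ($M = \left(-2 + 5\right)^{2} = 3^{2} = 9$)
$m{\left(D \right)} = -4 + D + D^{2}$ ($m{\left(D \right)} = -4 + \left(D + D D\right) = -4 + \left(D + D^{2}\right) = -4 + D + D^{2}$)
$\sqrt{m{\left(M \right)} + \left(-238 - 17\right) 273} = \sqrt{\left(-4 + 9 + 9^{2}\right) + \left(-238 - 17\right) 273} = \sqrt{\left(-4 + 9 + 81\right) - 69615} = \sqrt{86 - 69615} = \sqrt{-69529} = i \sqrt{69529}$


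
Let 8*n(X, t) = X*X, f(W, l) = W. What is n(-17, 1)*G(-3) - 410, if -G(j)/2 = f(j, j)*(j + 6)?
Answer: 961/4 ≈ 240.25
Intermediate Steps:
n(X, t) = X²/8 (n(X, t) = (X*X)/8 = X²/8)
G(j) = -2*j*(6 + j) (G(j) = -2*j*(j + 6) = -2*j*(6 + j))
n(-17, 1)*G(-3) - 410 = ((⅛)*(-17)²)*(-2*(-3)*(6 - 3)) - 410 = ((⅛)*289)*(-2*(-3)*3) - 410 = (289/8)*18 - 410 = 2601/4 - 410 = 961/4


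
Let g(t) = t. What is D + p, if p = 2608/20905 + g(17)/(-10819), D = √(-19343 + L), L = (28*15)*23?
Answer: 27860567/226171195 + I*√9683 ≈ 0.12318 + 98.402*I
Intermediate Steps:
L = 9660 (L = 420*23 = 9660)
D = I*√9683 (D = √(-19343 + 9660) = √(-9683) = I*√9683 ≈ 98.402*I)
p = 27860567/226171195 (p = 2608/20905 + 17/(-10819) = 2608*(1/20905) + 17*(-1/10819) = 2608/20905 - 17/10819 = 27860567/226171195 ≈ 0.12318)
D + p = I*√9683 + 27860567/226171195 = 27860567/226171195 + I*√9683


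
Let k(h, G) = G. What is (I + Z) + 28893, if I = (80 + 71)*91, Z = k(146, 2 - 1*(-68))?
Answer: 42704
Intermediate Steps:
Z = 70 (Z = 2 - 1*(-68) = 2 + 68 = 70)
I = 13741 (I = 151*91 = 13741)
(I + Z) + 28893 = (13741 + 70) + 28893 = 13811 + 28893 = 42704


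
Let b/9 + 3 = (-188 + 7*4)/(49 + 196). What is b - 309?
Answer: -16752/49 ≈ -341.88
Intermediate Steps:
b = -1611/49 (b = -27 + 9*((-188 + 7*4)/(49 + 196)) = -27 + 9*((-188 + 28)/245) = -27 + 9*(-160*1/245) = -27 + 9*(-32/49) = -27 - 288/49 = -1611/49 ≈ -32.878)
b - 309 = -1611/49 - 309 = -16752/49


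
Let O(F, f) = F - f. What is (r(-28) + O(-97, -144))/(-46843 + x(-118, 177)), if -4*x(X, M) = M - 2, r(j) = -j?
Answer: -300/187547 ≈ -0.0015996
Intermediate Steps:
x(X, M) = ½ - M/4 (x(X, M) = -(M - 2)/4 = -(-2 + M)/4 = ½ - M/4)
(r(-28) + O(-97, -144))/(-46843 + x(-118, 177)) = (-1*(-28) + (-97 - 1*(-144)))/(-46843 + (½ - ¼*177)) = (28 + (-97 + 144))/(-46843 + (½ - 177/4)) = (28 + 47)/(-46843 - 175/4) = 75/(-187547/4) = 75*(-4/187547) = -300/187547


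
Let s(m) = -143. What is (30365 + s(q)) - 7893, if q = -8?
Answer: 22329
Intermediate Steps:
(30365 + s(q)) - 7893 = (30365 - 143) - 7893 = 30222 - 7893 = 22329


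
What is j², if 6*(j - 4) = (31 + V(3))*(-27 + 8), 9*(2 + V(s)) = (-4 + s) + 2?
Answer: 5669161/729 ≈ 7776.6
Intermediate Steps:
V(s) = -20/9 + s/9 (V(s) = -2 + ((-4 + s) + 2)/9 = -2 + (-2 + s)/9 = -2 + (-2/9 + s/9) = -20/9 + s/9)
j = -2381/27 (j = 4 + ((31 + (-20/9 + (⅑)*3))*(-27 + 8))/6 = 4 + ((31 + (-20/9 + ⅓))*(-19))/6 = 4 + ((31 - 17/9)*(-19))/6 = 4 + ((262/9)*(-19))/6 = 4 + (⅙)*(-4978/9) = 4 - 2489/27 = -2381/27 ≈ -88.185)
j² = (-2381/27)² = 5669161/729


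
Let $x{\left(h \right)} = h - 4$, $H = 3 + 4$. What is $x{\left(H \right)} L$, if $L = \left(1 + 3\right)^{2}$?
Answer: $48$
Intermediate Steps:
$H = 7$
$L = 16$ ($L = 4^{2} = 16$)
$x{\left(h \right)} = -4 + h$
$x{\left(H \right)} L = \left(-4 + 7\right) 16 = 3 \cdot 16 = 48$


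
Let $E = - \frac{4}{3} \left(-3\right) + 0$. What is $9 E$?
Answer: $36$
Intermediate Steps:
$E = 4$ ($E = \left(-4\right) \frac{1}{3} \left(-3\right) + 0 = \left(- \frac{4}{3}\right) \left(-3\right) + 0 = 4 + 0 = 4$)
$9 E = 9 \cdot 4 = 36$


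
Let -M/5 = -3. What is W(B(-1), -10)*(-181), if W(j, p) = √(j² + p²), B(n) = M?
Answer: -905*√13 ≈ -3263.0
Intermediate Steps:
M = 15 (M = -5*(-3) = 15)
B(n) = 15
W(B(-1), -10)*(-181) = √(15² + (-10)²)*(-181) = √(225 + 100)*(-181) = √325*(-181) = (5*√13)*(-181) = -905*√13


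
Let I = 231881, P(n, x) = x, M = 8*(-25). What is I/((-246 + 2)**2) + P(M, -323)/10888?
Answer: 313186275/81028496 ≈ 3.8651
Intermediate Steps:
M = -200
I/((-246 + 2)**2) + P(M, -323)/10888 = 231881/((-246 + 2)**2) - 323/10888 = 231881/((-244)**2) - 323*1/10888 = 231881/59536 - 323/10888 = 313186275/81028496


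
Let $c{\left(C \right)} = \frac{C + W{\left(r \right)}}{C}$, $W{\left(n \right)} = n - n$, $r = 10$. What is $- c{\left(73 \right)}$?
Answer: $-1$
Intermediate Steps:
$W{\left(n \right)} = 0$
$c{\left(C \right)} = 1$ ($c{\left(C \right)} = \frac{C + 0}{C} = \frac{C}{C} = 1$)
$- c{\left(73 \right)} = \left(-1\right) 1 = -1$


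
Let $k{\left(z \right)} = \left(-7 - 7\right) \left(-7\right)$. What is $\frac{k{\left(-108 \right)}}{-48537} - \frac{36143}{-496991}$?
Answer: $\frac{1705567673}{24122452167} \approx 0.070705$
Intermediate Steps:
$k{\left(z \right)} = 98$ ($k{\left(z \right)} = \left(-14\right) \left(-7\right) = 98$)
$\frac{k{\left(-108 \right)}}{-48537} - \frac{36143}{-496991} = \frac{98}{-48537} - \frac{36143}{-496991} = 98 \left(- \frac{1}{48537}\right) - - \frac{36143}{496991} = - \frac{98}{48537} + \frac{36143}{496991} = \frac{1705567673}{24122452167}$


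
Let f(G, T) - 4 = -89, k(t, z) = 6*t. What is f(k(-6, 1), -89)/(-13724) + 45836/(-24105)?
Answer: -627004339/330817020 ≈ -1.8953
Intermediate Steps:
f(G, T) = -85 (f(G, T) = 4 - 89 = -85)
f(k(-6, 1), -89)/(-13724) + 45836/(-24105) = -85/(-13724) + 45836/(-24105) = -85*(-1/13724) + 45836*(-1/24105) = 85/13724 - 45836/24105 = -627004339/330817020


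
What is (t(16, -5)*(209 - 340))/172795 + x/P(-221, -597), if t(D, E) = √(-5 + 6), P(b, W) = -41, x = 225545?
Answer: -38973053646/7084595 ≈ -5501.1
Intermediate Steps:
t(D, E) = 1 (t(D, E) = √1 = 1)
(t(16, -5)*(209 - 340))/172795 + x/P(-221, -597) = (1*(209 - 340))/172795 + 225545/(-41) = (1*(-131))*(1/172795) + 225545*(-1/41) = -131*1/172795 - 225545/41 = -131/172795 - 225545/41 = -38973053646/7084595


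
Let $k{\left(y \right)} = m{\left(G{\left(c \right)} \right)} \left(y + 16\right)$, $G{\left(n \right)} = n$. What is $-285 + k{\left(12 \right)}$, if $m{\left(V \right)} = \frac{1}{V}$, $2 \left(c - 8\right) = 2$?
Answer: $- \frac{2537}{9} \approx -281.89$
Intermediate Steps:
$c = 9$ ($c = 8 + \frac{1}{2} \cdot 2 = 8 + 1 = 9$)
$k{\left(y \right)} = \frac{16}{9} + \frac{y}{9}$ ($k{\left(y \right)} = \frac{y + 16}{9} = \frac{16 + y}{9} = \frac{16}{9} + \frac{y}{9}$)
$-285 + k{\left(12 \right)} = -285 + \left(\frac{16}{9} + \frac{1}{9} \cdot 12\right) = -285 + \left(\frac{16}{9} + \frac{4}{3}\right) = -285 + \frac{28}{9} = - \frac{2537}{9}$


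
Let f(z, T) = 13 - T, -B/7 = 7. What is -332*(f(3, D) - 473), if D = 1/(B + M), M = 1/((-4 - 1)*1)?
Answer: 18783730/123 ≈ 1.5271e+5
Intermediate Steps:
B = -49 (B = -7*7 = -49)
M = -1/5 (M = 1/(-5*1) = 1/(-5) = -1/5 ≈ -0.20000)
D = -5/246 (D = 1/(-49 - 1/5) = 1/(-246/5) = -5/246 ≈ -0.020325)
-332*(f(3, D) - 473) = -332*((13 - 1*(-5/246)) - 473) = -332*((13 + 5/246) - 473) = -332*(3203/246 - 473) = -332*(-113155/246) = 18783730/123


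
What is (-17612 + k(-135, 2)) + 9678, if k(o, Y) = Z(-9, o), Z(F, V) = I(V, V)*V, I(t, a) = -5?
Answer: -7259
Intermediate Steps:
Z(F, V) = -5*V
k(o, Y) = -5*o
(-17612 + k(-135, 2)) + 9678 = (-17612 - 5*(-135)) + 9678 = (-17612 + 675) + 9678 = -16937 + 9678 = -7259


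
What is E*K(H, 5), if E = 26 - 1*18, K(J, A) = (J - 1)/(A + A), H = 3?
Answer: 8/5 ≈ 1.6000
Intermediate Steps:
K(J, A) = (-1 + J)/(2*A) (K(J, A) = (-1 + J)/((2*A)) = (-1 + J)*(1/(2*A)) = (-1 + J)/(2*A))
E = 8 (E = 26 - 18 = 8)
E*K(H, 5) = 8*((½)*(-1 + 3)/5) = 8*((½)*(⅕)*2) = 8*(⅕) = 8/5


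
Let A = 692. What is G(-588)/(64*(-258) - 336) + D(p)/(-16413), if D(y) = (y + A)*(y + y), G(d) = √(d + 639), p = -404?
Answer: 77568/5471 - √51/16848 ≈ 14.178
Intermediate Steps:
G(d) = √(639 + d)
D(y) = 2*y*(692 + y) (D(y) = (y + 692)*(y + y) = (692 + y)*(2*y) = 2*y*(692 + y))
G(-588)/(64*(-258) - 336) + D(p)/(-16413) = √(639 - 588)/(64*(-258) - 336) + (2*(-404)*(692 - 404))/(-16413) = √51/(-16512 - 336) + (2*(-404)*288)*(-1/16413) = √51/(-16848) - 232704*(-1/16413) = √51*(-1/16848) + 77568/5471 = -√51/16848 + 77568/5471 = 77568/5471 - √51/16848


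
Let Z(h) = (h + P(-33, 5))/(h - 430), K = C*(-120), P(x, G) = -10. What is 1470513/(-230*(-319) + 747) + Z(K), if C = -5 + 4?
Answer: 44770616/2297627 ≈ 19.486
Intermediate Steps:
C = -1
K = 120 (K = -1*(-120) = 120)
Z(h) = (-10 + h)/(-430 + h) (Z(h) = (h - 10)/(h - 430) = (-10 + h)/(-430 + h))
1470513/(-230*(-319) + 747) + Z(K) = 1470513/(-230*(-319) + 747) + (-10 + 120)/(-430 + 120) = 1470513/(73370 + 747) + 110/(-310) = 1470513/74117 - 1/310*110 = 1470513*(1/74117) - 11/31 = 1470513/74117 - 11/31 = 44770616/2297627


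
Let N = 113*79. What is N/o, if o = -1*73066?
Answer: -8927/73066 ≈ -0.12218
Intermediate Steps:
N = 8927
o = -73066
N/o = 8927/(-73066) = 8927*(-1/73066) = -8927/73066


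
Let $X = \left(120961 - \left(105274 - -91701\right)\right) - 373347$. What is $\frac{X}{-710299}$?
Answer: $\frac{449361}{710299} \approx 0.63264$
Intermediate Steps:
$X = -449361$ ($X = \left(120961 - \left(105274 + 91701\right)\right) - 373347 = \left(120961 - 196975\right) - 373347 = -76014 - 373347 = -449361$)
$\frac{X}{-710299} = - \frac{449361}{-710299} = \left(-449361\right) \left(- \frac{1}{710299}\right) = \frac{449361}{710299}$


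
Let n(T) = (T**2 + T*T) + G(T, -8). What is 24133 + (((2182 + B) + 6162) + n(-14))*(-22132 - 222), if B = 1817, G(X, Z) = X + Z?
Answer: -235385841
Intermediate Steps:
n(T) = -8 + T + 2*T**2 (n(T) = (T**2 + T*T) + (T - 8) = (T**2 + T**2) + (-8 + T) = 2*T**2 + (-8 + T) = -8 + T + 2*T**2)
24133 + (((2182 + B) + 6162) + n(-14))*(-22132 - 222) = 24133 + (((2182 + 1817) + 6162) + (-8 - 14 + 2*(-14)**2))*(-22132 - 222) = 24133 + ((3999 + 6162) + (-8 - 14 + 2*196))*(-22354) = 24133 + (10161 + (-8 - 14 + 392))*(-22354) = 24133 + (10161 + 370)*(-22354) = 24133 + 10531*(-22354) = 24133 - 235409974 = -235385841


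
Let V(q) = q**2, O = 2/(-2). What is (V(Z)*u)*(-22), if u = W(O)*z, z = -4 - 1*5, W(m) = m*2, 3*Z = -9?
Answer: -3564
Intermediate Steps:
O = -1 (O = 2*(-1/2) = -1)
Z = -3 (Z = (1/3)*(-9) = -3)
W(m) = 2*m
z = -9 (z = -4 - 5 = -9)
u = 18 (u = (2*(-1))*(-9) = -2*(-9) = 18)
(V(Z)*u)*(-22) = ((-3)**2*18)*(-22) = (9*18)*(-22) = 162*(-22) = -3564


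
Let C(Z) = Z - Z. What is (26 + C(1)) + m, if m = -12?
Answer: 14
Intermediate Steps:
C(Z) = 0
(26 + C(1)) + m = (26 + 0) - 12 = 26 - 12 = 14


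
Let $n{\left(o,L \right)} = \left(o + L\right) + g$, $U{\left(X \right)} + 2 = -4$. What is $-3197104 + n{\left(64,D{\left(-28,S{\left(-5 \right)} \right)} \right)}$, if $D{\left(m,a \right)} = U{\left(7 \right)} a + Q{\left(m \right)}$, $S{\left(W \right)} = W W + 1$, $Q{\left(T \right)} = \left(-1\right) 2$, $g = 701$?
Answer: $-3196497$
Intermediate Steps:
$Q{\left(T \right)} = -2$
$S{\left(W \right)} = 1 + W^{2}$ ($S{\left(W \right)} = W^{2} + 1 = 1 + W^{2}$)
$U{\left(X \right)} = -6$ ($U{\left(X \right)} = -2 - 4 = -6$)
$D{\left(m,a \right)} = -2 - 6 a$ ($D{\left(m,a \right)} = - 6 a - 2 = -2 - 6 a$)
$n{\left(o,L \right)} = 701 + L + o$ ($n{\left(o,L \right)} = \left(o + L\right) + 701 = \left(L + o\right) + 701 = 701 + L + o$)
$-3197104 + n{\left(64,D{\left(-28,S{\left(-5 \right)} \right)} \right)} = -3197104 + \left(701 - \left(2 + 6 \left(1 + \left(-5\right)^{2}\right)\right) + 64\right) = -3197104 + \left(701 - \left(2 + 6 \left(1 + 25\right)\right) + 64\right) = -3197104 + \left(701 - 158 + 64\right) = -3197104 + 607 = -3196497$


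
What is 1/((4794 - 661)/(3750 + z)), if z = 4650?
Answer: 8400/4133 ≈ 2.0324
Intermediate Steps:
1/((4794 - 661)/(3750 + z)) = 1/((4794 - 661)/(3750 + 4650)) = 1/(4133/8400) = 8400/4133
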